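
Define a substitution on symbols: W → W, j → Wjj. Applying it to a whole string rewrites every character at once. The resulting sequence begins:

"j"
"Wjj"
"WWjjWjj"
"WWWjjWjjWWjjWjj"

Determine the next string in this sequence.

WWWWjjWjjWWjjWjjWWWjjWjjWWjjWjj

Replace each of the 15 characters of WWWjjWjjWWjjWjj in place — W W W Wjj Wjj W Wjj Wjj W W Wjj Wjj W Wjj Wjj — and concatenate.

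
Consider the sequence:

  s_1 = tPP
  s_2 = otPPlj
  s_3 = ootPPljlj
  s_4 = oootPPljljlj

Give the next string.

Each term wraps the previous one in o on the left and lj on the right.
Applying this once more to oootPPljljlj:

ooootPPljljljlj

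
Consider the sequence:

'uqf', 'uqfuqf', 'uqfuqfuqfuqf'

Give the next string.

s(k+1) = s(k)·s(k) — each term doubles the last.
Doubling uqfuqfuqfuqf:

uqfuqfuqfuqfuqfuqfuqfuqf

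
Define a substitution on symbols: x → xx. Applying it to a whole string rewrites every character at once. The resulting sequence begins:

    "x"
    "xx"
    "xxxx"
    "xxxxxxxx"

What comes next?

Expanding xxxxxxxx: x→xx, x→xx, x→xx, x→xx, x→xx, x→xx, x→xx, x→xx. Concatenated: xx xx xx xx xx xx xx xx.

xxxxxxxxxxxxxxxx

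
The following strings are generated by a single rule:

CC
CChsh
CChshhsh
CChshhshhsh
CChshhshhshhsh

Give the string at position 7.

Each term is the previous one with hsh appended.
From CChshhshhshhsh, 2 further steps: CChshhshhshhsh → CChshhshhshhshhsh → (answer).

CChshhshhshhshhshhsh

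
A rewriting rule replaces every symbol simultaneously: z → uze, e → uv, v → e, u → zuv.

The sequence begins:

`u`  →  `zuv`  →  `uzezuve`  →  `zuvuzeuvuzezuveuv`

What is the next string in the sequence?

uzezuvezuvuzeuvzuvezuvuzeuvuzezuveuvzuve

φ(zuvuzeuvuzezuveuv) expands symbol-by-symbol to uze zuv e zuv uze uv zuv e zuv uze uv uze zuv e uv zuv e; joining the 17 pieces gives the next term.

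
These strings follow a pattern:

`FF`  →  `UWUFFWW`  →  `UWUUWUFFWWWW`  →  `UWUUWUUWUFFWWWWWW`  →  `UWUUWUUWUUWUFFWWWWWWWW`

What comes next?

UWUUWUUWUUWUUWUFFWWWWWWWWWW

s(k+1) = UWU·s(k)·WW, so each term gains UWU as a prefix and WW as a suffix.
So the next term is UWU·UWUUWUUWUUWUFFWWWWWWWW·WW.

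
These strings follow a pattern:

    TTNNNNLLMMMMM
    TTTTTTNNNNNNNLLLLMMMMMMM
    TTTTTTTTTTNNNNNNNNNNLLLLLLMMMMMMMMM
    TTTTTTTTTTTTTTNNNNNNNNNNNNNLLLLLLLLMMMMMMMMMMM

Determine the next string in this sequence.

TTTTTTTTTTTTTTTTTTNNNNNNNNNNNNNNNNLLLLLLLLLLMMMMMMMMMMMMM

The n-th term is 4n-2 T's then 3n+1 N's then 2n L's then 2n+3 M's (n = 1, 2, …).
At n = 5 the blocks have lengths 18, 16, 10, 13.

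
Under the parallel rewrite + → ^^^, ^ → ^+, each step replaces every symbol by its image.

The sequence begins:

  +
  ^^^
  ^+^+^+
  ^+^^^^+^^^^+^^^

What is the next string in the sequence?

Rewriting the 15 symbols of ^+^^^^+^^^^+^^^ one by one yields ^+ ^^^ ^+ ^+ ^+ ^+ ^^^ ^+ ^+ ^+ ^+ ^^^ ^+ ^+ ^+; concatenated:

^+^^^^+^+^+^+^^^^+^+^+^+^^^^+^+^+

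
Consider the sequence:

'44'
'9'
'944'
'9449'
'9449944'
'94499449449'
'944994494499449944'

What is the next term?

94499449449944994494499449449

Each term (from the third on) is the previous term followed by the one before it: term 3 = 9·44 = 944.
Continuing: 944994494499449944 · 94499449449 gives term 8.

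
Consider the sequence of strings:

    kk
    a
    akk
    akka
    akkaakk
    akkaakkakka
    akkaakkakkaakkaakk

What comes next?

akkaakkakkaakkaakkakkaakkakka

From term 3 onward, concatenate the last term with the second-to-last: a·kk = akk, akk·a = akka, …
Continuing: akkaakkakkaakkaakk · akkaakkakka gives term 8.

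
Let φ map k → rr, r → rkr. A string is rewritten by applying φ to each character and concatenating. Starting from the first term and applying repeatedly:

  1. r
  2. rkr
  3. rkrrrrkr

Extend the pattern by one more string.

Expanding rkrrrrkr: r→rkr, k→rr, r→rkr, r→rkr, r→rkr, r→rkr, k→rr, r→rkr. Concatenated: rkr rr rkr rkr rkr rkr rr rkr.

rkrrrrkrrkrrkrrkrrrrkr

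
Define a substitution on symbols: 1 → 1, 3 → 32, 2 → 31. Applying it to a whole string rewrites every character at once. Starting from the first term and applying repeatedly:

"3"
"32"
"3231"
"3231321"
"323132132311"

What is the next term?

Apply φ to 323132132311 symbol by symbol: 3→32, 2→31, 3→32, 1→1, 3→32, 2→31, 1→1, 3→32, 2→31, 3→32, 1→1, 1→1; joined: 32 31 32 1 32 31 1 32 31 32 1 1.

32313213231132313211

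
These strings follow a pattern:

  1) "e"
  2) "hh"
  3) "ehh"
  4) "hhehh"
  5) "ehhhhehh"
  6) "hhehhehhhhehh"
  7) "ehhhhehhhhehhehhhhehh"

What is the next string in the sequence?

From term 3 onward, concatenate the second-to-last term with the last: e·hh = ehh, hh·ehh = hhehh, …
The next term joins hhehhehhhhehh and ehhhhehhhhehhehhhhehh.

hhehhehhhhehhehhhhehhhhehhehhhhehh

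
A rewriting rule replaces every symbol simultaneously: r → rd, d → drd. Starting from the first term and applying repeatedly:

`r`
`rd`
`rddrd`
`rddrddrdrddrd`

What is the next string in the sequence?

Rewriting the 13 symbols of rddrddrdrddrd one by one yields rd drd drd rd drd drd rd drd rd drd drd rd drd; concatenated:

rddrddrdrddrddrdrddrdrddrddrdrddrd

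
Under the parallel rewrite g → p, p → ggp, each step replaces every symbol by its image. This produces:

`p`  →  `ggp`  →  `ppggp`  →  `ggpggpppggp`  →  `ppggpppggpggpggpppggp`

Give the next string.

ggpggpppggpggpggpppggpppggpppggpggpggpppggp

Replace each of the 21 characters of ppggpppggpggpggpppggp in place — ggp ggp p p ggp ggp ggp p p ggp p p ggp p p ggp ggp ggp p p ggp — and concatenate.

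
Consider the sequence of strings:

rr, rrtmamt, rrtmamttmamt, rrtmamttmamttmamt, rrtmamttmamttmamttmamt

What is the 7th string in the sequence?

rrtmamttmamttmamttmamttmamttmamt

The strings grow by a fixed suffix tmamt each time.
From rrtmamttmamttmamttmamt, 2 further steps: rrtmamttmamttmamttmamt → rrtmamttmamttmamttmamttmamt → (answer).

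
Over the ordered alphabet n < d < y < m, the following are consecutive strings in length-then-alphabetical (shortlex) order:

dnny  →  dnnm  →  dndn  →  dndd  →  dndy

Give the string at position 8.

Stepping forward 3 times from dndy: dndy → dndm → dnyn, then the target.

dnyd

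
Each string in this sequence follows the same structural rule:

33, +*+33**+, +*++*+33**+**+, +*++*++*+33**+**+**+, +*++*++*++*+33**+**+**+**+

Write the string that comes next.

Every step adds +*+ to the front and **+ to the end of the previous string.
So the next term is +*+·+*++*++*++*+33**+**+**+**+·**+.

+*++*++*++*++*+33**+**+**+**+**+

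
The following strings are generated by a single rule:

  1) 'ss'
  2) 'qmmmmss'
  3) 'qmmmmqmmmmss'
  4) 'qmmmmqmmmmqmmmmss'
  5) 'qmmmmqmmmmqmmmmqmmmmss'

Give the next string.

The strings grow by a fixed prefix qmmmm each time.
One more step from qmmmmqmmmmqmmmmqmmmmss gives the answer.

qmmmmqmmmmqmmmmqmmmmqmmmmss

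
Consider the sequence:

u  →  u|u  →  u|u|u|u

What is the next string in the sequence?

u|u|u|u|u|u|u|u

Each string is two copies of the previous one joined by '|'.
One more doubling of u|u|u|u gives the answer.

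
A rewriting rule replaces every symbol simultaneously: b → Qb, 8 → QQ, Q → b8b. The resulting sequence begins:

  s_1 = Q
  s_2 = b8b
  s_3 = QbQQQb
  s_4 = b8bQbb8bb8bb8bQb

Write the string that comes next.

QbQQQbb8bQbQbQQQbQbQQQbQbQQQbb8bQb

Replace each of the 16 characters of b8bQbb8bb8bb8bQb in place — Qb QQ Qb b8b Qb Qb QQ Qb Qb QQ Qb Qb QQ Qb b8b Qb — and concatenate.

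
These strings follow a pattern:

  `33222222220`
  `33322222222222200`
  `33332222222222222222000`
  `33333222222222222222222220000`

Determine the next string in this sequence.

33333322222222222222222222222200000

Reading off run lengths: 3 runs 2, 3, 4, 5; 2 runs 8, 12, 16, 20; 0 runs 1, 2, 3, 4 — each is linear in n, where the shown terms are n = 2, 3, 4, 5.
Setting n = 6 gives 6, 24, 5 characters in each block.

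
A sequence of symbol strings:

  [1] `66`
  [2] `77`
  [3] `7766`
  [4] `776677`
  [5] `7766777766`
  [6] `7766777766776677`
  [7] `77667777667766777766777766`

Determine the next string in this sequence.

From term 3 onward, concatenate the last term with the second-to-last: 77·66 = 7766, 7766·77 = 776677, …
The next term joins 77667777667766777766777766 and 7766777766776677.

776677776677667777667777667766777766776677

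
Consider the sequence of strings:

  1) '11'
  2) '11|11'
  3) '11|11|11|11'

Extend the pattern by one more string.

s(k+1) = s(k)·|·s(k) — each term doubles the last with '|' between the halves.
So the next term is two copies of 11|11|11|11 with '|' between the halves.

11|11|11|11|11|11|11|11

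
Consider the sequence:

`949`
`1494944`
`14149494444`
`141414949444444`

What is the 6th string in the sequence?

14141414149494444444444

Each term wraps the previous one in 14 on the left and 44 on the right.
From 141414949444444, 2 further steps: 141414949444444 → 1414141494944444444 → (answer).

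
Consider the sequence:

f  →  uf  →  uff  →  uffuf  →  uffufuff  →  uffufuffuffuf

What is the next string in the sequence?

uffufuffuffufuffufuff

Each term (from the third on) is the previous term followed by the one before it: term 3 = uf·f = uff.
So term 7 is uffufuffuffuf·uffufuff.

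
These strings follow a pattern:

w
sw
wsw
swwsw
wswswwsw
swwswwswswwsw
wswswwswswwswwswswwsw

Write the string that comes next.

Each term (from the third on) is the two preceding terms concatenated in order: term 3 = w·sw = wsw.
So term 8 is swwswwswswwsw·wswswwswswwswwswswwsw.

swwswwswswwswwswswwswswwswwswswwsw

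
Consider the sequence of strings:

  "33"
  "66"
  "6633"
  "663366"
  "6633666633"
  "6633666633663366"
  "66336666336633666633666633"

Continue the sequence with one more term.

From term 3 onward, concatenate the last term with the second-to-last: 66·33 = 6633, 6633·66 = 663366, …
Continuing: 66336666336633666633666633 · 6633666633663366 gives term 8.

663366663366336666336666336633666633663366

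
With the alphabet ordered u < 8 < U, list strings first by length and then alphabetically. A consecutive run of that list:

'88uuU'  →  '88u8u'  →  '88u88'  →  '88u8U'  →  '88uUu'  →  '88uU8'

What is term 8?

888uu

Advancing 2 positions from 88uU8 through 88uU8 → 88uUU reaches term 8.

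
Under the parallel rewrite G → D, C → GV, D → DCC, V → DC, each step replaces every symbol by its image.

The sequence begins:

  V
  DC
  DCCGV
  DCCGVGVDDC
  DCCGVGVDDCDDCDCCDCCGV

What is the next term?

DCCGVGVDDCDDCDCCDCCGVDCCDCCGVDCCGVGVDCCGVGVDDC

Applying the rule to each of the 21 symbols of DCCGVGVDDCDDCDCCDCCGV gives the pieces DCC GV GV D DC D DC DCC DCC GV DCC DCC GV DCC GV GV DCC GV GV D DC, which concatenate to the answer.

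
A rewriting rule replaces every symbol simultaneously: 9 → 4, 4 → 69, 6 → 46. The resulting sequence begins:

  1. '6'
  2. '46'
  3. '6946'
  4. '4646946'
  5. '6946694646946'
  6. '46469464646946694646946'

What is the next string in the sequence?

Rewriting the 23 symbols of 46469464646946694646946 one by one yields 69 46 69 46 4 69 46 69 46 69 46 4 69 46 46 4 69 46 69 46 4 69 46; concatenated:

694669464694669466946469464646946694646946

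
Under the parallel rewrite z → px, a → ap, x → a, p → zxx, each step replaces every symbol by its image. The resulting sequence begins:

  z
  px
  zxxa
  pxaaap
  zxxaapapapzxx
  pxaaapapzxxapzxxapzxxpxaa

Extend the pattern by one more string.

φ(pxaaapapzxxapzxxapzxxpxaa) expands symbol-by-symbol to zxx a ap ap ap zxx ap zxx px a a ap zxx px a a ap zxx px a a zxx a ap ap; joining the 25 pieces gives the next term.

zxxaapapapzxxapzxxpxaaapzxxpxaaapzxxpxaazxxaapap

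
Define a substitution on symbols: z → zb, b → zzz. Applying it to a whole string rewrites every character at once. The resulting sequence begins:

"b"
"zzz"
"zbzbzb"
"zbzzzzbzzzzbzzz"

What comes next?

Replace each of the 15 characters of zbzzzzbzzzzbzzz in place — zb zzz zb zb zb zb zzz zb zb zb zb zzz zb zb zb — and concatenate.

zbzzzzbzbzbzbzzzzbzbzbzbzzzzbzbzb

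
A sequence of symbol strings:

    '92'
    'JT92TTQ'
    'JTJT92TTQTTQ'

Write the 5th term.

JTJTJTJT92TTQTTQTTQTTQ

Each term wraps the previous one in JT on the left and TTQ on the right.
From JTJT92TTQTTQ, 2 further steps: JTJT92TTQTTQ → JTJTJT92TTQTTQTTQ → (answer).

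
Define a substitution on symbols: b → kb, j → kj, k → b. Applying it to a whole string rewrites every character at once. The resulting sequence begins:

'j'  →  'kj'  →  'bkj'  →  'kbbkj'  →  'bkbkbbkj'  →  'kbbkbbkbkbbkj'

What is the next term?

Replace each of the 13 characters of kbbkbbkbkbbkj in place — b kb kb b kb kb b kb b kb kb b kj — and concatenate.

bkbkbbkbkbbkbbkbkbbkj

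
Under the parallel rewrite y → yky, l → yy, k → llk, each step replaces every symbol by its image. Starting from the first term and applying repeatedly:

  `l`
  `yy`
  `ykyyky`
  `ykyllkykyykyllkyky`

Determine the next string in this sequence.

ykyllkykyyyyyllkykyllkykyykyllkykyyyyyllkykyllkyky

Applying the rule to each of the 18 symbols of ykyllkykyykyllkyky gives the pieces yky llk yky yy yy llk yky llk yky yky llk yky yy yy llk yky llk yky, which concatenate to the answer.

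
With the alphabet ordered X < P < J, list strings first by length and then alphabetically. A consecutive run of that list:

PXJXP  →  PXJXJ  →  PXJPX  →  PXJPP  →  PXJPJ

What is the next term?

PXJJX

Treat PXJPJ as a base-3 numeral over the given alphabet and add one, carrying through any trailing J's.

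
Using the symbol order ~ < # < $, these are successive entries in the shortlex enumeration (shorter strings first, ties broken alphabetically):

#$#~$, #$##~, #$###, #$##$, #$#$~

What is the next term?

#$#$#

Treat #$#$~ as a base-3 numeral over the given alphabet and add one, carrying through any trailing $'s.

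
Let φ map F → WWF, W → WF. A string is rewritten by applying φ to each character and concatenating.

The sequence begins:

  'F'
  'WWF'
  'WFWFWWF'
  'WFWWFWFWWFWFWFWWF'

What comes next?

WFWWFWFWFWWFWFWWFWFWFWWFWFWWFWFWWFWFWFWWF

Replace each of the 17 characters of WFWWFWFWWFWFWFWWF in place — WF WWF WF WF WWF WF WWF WF WF WWF WF WWF WF WWF WF WF WWF — and concatenate.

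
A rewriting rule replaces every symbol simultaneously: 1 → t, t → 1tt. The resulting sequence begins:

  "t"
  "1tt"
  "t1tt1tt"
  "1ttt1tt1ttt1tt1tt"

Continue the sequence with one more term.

t1tt1tt1ttt1tt1ttt1tt1tt1ttt1tt1ttt1tt1tt

Applying the rule to each of the 17 symbols of 1ttt1tt1ttt1tt1tt gives the pieces t 1tt 1tt 1tt t 1tt 1tt t 1tt 1tt 1tt t 1tt 1tt t 1tt 1tt, which concatenate to the answer.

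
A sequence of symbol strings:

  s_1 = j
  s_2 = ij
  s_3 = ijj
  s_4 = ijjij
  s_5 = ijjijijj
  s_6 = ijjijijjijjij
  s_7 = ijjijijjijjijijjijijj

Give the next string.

Each term (from the third on) is the previous term followed by the one before it: term 3 = ij·j = ijj.
So term 8 is ijjijijjijjijijjijijj·ijjijijjijjij.

ijjijijjijjijijjijijjijjijijjijjij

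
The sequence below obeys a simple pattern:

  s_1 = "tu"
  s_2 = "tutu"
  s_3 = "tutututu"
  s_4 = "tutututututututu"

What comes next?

tutututututututututututututututu

Each string is two copies of the previous one concatenated.
One more doubling of tutututututututu gives the answer.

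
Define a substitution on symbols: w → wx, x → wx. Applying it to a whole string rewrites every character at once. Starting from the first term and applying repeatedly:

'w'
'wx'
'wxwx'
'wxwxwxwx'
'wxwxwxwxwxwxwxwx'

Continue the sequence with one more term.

wxwxwxwxwxwxwxwxwxwxwxwxwxwxwxwx

Replace each of the 16 characters of wxwxwxwxwxwxwxwx in place — wx wx wx wx wx wx wx wx wx wx wx wx wx wx wx wx — and concatenate.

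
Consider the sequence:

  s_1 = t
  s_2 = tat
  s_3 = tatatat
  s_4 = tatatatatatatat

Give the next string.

s(k+1) = s(k)·a·s(k) — each term doubles the last with 'a' between the halves.
One more doubling of tatatatatatatat gives the answer.

tatatatatatatatatatatatatatatat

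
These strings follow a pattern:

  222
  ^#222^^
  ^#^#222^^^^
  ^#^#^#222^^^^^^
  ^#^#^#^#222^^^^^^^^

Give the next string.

^#^#^#^#^#222^^^^^^^^^^

Every step adds ^# to the front and ^^ to the end of the previous string.
So the next term is ^#·^#^#^#^#222^^^^^^^^·^^.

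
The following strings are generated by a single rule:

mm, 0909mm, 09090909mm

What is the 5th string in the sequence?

Every step adds 0909 at the front: s(k+1) = 0909·s(k).
From 09090909mm, 2 further steps: 09090909mm → 090909090909mm → (answer).

0909090909090909mm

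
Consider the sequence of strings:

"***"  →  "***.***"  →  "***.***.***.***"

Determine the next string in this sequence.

Each string is two copies of the previous one joined by '.'.
Doubling ***.***.***.*** with '.' between the halves:

***.***.***.***.***.***.***.***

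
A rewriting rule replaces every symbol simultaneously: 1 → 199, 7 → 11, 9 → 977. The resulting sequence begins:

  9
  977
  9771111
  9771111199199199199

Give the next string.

9771111199199199199199977977199977977199977977199977977

φ(9771111199199199199) expands symbol-by-symbol to 977 11 11 199 199 199 199 199 977 977 199 977 977 199 977 977 199 977 977; joining the 19 pieces gives the next term.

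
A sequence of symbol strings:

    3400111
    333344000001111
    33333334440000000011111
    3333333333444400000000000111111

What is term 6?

Term n consists of 3n-2 3's, followed by n 4's, followed by 3n-1 0's, followed by n+2 1's (n = 1, 2, …).
At n = 6 the blocks have lengths 16, 6, 17, 8.

33333333333333334444440000000000000000011111111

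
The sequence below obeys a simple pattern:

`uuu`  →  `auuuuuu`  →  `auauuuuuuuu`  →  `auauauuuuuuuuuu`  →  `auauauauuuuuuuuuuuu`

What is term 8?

Each term wraps the previous one in au on the left and uu on the right.
From auauauauuuuuuuuuuuu, 3 further steps: auauauauuuuuuuuuuuu → auauauauauuuuuuuuuuuuuu → auauauauauauuuuuuuuuuuuuuuu → (answer).

auauauauauauauuuuuuuuuuuuuuuuuu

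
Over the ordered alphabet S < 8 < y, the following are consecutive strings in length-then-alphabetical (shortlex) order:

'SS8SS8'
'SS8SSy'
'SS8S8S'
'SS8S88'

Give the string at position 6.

Advancing 2 positions from SS8S88 through SS8S88 → SS8S8y reaches term 6.

SS8SyS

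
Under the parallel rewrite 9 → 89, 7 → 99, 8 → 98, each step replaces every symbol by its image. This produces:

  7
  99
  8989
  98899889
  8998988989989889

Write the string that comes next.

Applying the rule to each of the 16 symbols of 8998988989989889 gives the pieces 98 89 89 98 89 98 98 89 98 89 89 98 89 98 98 89, which concatenate to the answer.

98898998899898899889899889989889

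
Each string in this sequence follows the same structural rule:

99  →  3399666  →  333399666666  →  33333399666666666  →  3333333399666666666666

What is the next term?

333333333399666666666666666

s(k+1) = 33·s(k)·666, so each term gains 33 as a prefix and 666 as a suffix.
One more step from 3333333399666666666666 gives the answer.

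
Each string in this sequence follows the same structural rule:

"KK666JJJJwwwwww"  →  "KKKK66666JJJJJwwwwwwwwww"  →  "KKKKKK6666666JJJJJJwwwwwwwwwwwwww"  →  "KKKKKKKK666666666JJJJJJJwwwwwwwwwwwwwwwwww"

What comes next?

Reading off run lengths: K runs 2, 4, 6, 8; 6 runs 3, 5, 7, 9; J runs 4, 5, 6, 7; w runs 6, 10, 14, 18 — each is linear in n (n = 1, 2, …).
For the next term, n = 5, so the run lengths are 10, 11, 8, 22.

KKKKKKKKKK66666666666JJJJJJJJwwwwwwwwwwwwwwwwwwwwww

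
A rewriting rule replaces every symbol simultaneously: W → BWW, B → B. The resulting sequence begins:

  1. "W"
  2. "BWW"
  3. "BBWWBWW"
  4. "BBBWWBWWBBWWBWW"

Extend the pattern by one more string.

Rewriting the 15 symbols of BBBWWBWWBBWWBWW one by one yields B B B BWW BWW B BWW BWW B B BWW BWW B BWW BWW; concatenated:

BBBBWWBWWBBWWBWWBBBWWBWWBBWWBWW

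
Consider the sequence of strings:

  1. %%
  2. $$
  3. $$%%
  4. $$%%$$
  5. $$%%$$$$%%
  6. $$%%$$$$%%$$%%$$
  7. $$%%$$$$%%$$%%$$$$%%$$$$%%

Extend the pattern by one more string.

From term 3 onward, concatenate the last term with the second-to-last: $$·%% = $$%%, $$%%·$$ = $$%%$$, …
Continuing: $$%%$$$$%%$$%%$$$$%%$$$$%% · $$%%$$$$%%$$%%$$ gives term 8.

$$%%$$$$%%$$%%$$$$%%$$$$%%$$%%$$$$%%$$%%$$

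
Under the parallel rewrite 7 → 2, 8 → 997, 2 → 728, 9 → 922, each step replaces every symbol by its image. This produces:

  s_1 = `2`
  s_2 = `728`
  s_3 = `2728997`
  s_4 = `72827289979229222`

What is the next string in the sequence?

Rewriting the 17 symbols of 72827289979229222 one by one yields 2 728 997 728 2 728 997 922 922 2 922 728 728 922 728 728 728; concatenated:

272899772827289979229222922728728922728728728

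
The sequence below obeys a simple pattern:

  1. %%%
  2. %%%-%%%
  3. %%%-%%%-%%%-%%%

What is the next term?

%%%-%%%-%%%-%%%-%%%-%%%-%%%-%%%

s(k+1) = s(k)·-·s(k) — each term doubles the last with '-' between the halves.
One more doubling of %%%-%%%-%%%-%%% gives the answer.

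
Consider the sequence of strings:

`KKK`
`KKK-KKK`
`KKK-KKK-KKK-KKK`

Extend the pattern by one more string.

Every step duplicates the string with '-' between the halves.
Doubling KKK-KKK-KKK-KKK with '-' between the halves:

KKK-KKK-KKK-KKK-KKK-KKK-KKK-KKK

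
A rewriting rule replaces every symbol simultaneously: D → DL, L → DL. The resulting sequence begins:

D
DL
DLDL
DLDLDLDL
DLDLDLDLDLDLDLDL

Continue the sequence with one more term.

DLDLDLDLDLDLDLDLDLDLDLDLDLDLDLDL

Applying the rule to each of the 16 symbols of DLDLDLDLDLDLDLDL gives the pieces DL DL DL DL DL DL DL DL DL DL DL DL DL DL DL DL, which concatenate to the answer.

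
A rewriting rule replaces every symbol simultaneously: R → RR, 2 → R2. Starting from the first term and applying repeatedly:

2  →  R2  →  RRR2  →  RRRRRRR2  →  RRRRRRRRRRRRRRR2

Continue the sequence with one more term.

φ(RRRRRRRRRRRRRRR2) expands symbol-by-symbol to RR RR RR RR RR RR RR RR RR RR RR RR RR RR RR R2; joining the 16 pieces gives the next term.

RRRRRRRRRRRRRRRRRRRRRRRRRRRRRRR2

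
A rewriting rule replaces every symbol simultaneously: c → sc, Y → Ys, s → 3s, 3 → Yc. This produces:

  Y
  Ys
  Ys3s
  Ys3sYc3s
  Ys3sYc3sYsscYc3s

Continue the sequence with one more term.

Ys3sYc3sYsscYc3sYs3s3sscYsscYc3s

Replace each of the 16 characters of Ys3sYc3sYsscYc3s in place — Ys 3s Yc 3s Ys sc Yc 3s Ys 3s 3s sc Ys sc Yc 3s — and concatenate.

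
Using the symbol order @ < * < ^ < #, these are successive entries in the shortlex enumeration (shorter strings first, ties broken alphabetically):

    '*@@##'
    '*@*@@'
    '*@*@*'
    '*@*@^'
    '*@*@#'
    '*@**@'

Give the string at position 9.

Stepping forward 3 times from *@**@: *@**@ → *@*** → *@**^, then the target.

*@**#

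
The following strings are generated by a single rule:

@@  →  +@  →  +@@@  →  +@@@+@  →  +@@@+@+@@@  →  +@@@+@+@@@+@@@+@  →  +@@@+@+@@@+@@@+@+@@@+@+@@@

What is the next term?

This is a Fibonacci-style word recurrence s(k) = s(k−1)·s(k−2): e.g. +@·@@ = +@@@.
So term 8 is +@@@+@+@@@+@@@+@+@@@+@+@@@·+@@@+@+@@@+@@@+@.

+@@@+@+@@@+@@@+@+@@@+@+@@@+@@@+@+@@@+@@@+@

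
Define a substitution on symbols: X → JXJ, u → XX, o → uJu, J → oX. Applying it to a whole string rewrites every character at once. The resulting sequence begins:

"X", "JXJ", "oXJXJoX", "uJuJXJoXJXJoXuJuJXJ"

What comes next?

XXoXXXoXJXJoXuJuJXJoXJXJoXuJuJXJXXoXXXoXJXJoX

Replace each of the 19 characters of uJuJXJoXJXJoXuJuJXJ in place — XX oX XX oX JXJ oX uJu JXJ oX JXJ oX uJu JXJ XX oX XX oX JXJ oX — and concatenate.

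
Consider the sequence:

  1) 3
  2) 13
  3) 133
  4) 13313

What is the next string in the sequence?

Each term (from the third on) is the previous term followed by the one before it: term 3 = 13·3 = 133.
The next term joins 13313 and 133.

13313133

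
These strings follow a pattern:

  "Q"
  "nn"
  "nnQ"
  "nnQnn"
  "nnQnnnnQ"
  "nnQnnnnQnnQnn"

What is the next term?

nnQnnnnQnnQnnnnQnnnnQ

Each term (from the third on) is the previous term followed by the one before it: term 3 = nn·Q = nnQ.
The next term joins nnQnnnnQnnQnn and nnQnnnnQ.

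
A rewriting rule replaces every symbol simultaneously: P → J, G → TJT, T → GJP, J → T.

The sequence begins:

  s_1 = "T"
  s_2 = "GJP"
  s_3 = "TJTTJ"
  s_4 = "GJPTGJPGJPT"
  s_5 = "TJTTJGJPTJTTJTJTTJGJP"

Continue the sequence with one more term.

Rewriting the 21 symbols of TJTTJGJPTJTTJTJTTJGJP one by one yields GJP T GJP GJP T TJT T J GJP T GJP GJP T GJP T GJP GJP T TJT T J; concatenated:

GJPTGJPGJPTTJTTJGJPTGJPGJPTGJPTGJPGJPTTJTTJ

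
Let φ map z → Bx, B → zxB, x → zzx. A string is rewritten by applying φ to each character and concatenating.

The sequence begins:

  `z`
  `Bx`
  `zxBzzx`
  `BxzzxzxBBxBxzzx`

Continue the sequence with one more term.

Applying the rule to each of the 15 symbols of BxzzxzxBBxBxzzx gives the pieces zxB zzx Bx Bx zzx Bx zzx zxB zxB zzx zxB zzx Bx Bx zzx, which concatenate to the answer.

zxBzzxBxBxzzxBxzzxzxBzxBzzxzxBzzxBxBxzzx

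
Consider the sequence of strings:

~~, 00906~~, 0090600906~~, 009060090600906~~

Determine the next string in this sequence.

Each term is the previous one with 00906 prepended.
So the next term is 00906·009060090600906~~.

00906009060090600906~~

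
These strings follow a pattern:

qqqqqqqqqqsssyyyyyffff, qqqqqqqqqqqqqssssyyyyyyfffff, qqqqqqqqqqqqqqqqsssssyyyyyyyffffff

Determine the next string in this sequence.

qqqqqqqqqqqqqqqqqqqssssssyyyyyyyyfffffff

The n-th term is 3n+1 q's then n s's then n+2 y's then n+1 f's, where the shown terms are n = 3, 4, 5.
For the next term, n = 6, so the run lengths are 19, 6, 8, 7.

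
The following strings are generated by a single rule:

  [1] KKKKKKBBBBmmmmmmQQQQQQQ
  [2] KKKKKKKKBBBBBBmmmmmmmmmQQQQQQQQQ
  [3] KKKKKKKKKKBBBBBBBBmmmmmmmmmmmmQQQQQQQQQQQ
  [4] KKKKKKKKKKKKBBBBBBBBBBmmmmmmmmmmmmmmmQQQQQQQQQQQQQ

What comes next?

KKKKKKKKKKKKKKBBBBBBBBBBBBmmmmmmmmmmmmmmmmmmQQQQQQQQQQQQQQQ

Each string has the form K^{2n+2} B^{2n} m^{3n} Q^{2n+3}, where the shown terms are n = 2, 3, 4, 5.
For the next term, n = 6, so the run lengths are 14, 12, 18, 15.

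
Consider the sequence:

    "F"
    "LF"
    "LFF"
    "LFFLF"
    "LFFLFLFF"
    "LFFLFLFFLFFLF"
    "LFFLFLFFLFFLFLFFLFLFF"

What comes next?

Each term (from the third on) is the previous term followed by the one before it: term 3 = LF·F = LFF.
So term 8 is LFFLFLFFLFFLFLFFLFLFF·LFFLFLFFLFFLF.

LFFLFLFFLFFLFLFFLFLFFLFFLFLFFLFFLF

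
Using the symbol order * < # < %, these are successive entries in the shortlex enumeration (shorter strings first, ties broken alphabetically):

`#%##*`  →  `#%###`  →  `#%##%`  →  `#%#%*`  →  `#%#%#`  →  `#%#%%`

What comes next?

Treat #%#%% as a base-3 numeral over the given alphabet and add one, carrying through any trailing %'s.

#%%**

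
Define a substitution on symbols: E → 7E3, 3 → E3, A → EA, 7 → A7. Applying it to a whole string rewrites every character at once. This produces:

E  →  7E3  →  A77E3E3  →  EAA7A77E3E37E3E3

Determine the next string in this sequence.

Rewriting the 16 symbols of EAA7A77E3E37E3E3 one by one yields 7E3 EA EA A7 EA A7 A7 7E3 E3 7E3 E3 A7 7E3 E3 7E3 E3; concatenated:

7E3EAEAA7EAA7A77E3E37E3E3A77E3E37E3E3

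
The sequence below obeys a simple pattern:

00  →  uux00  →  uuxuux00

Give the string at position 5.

Every step adds uux at the front: s(k+1) = uux·s(k).
From uuxuux00, 2 further steps: uuxuux00 → uuxuuxuux00 → (answer).

uuxuuxuuxuux00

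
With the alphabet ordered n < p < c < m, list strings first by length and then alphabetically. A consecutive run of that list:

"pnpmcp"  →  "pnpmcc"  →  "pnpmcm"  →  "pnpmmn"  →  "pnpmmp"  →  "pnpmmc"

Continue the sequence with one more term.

Treat pnpmmc as a base-4 numeral over the given alphabet and add one, carrying through any trailing m's.

pnpmmm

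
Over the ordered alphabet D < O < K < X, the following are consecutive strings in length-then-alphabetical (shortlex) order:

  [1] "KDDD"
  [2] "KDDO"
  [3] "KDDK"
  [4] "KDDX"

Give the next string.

KDOD

Find the rightmost character of KDDX below X, bump it to the next letter, and reset everything to its right to D.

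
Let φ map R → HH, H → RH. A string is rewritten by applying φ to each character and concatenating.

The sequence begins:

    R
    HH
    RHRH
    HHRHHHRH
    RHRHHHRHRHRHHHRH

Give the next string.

HHRHHHRHRHRHHHRHHHRHHHRHRHRHHHRH

Replace each of the 16 characters of RHRHHHRHRHRHHHRH in place — HH RH HH RH RH RH HH RH HH RH HH RH RH RH HH RH — and concatenate.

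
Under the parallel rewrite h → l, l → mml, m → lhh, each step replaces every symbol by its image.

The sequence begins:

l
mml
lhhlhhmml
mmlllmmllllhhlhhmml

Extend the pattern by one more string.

Replace each of the 19 characters of mmlllmmllllhhlhhmml in place — lhh lhh mml mml mml lhh lhh mml mml mml mml l l mml l l lhh lhh mml — and concatenate.

lhhlhhmmlmmlmmllhhlhhmmlmmlmmlmmlllmmllllhhlhhmml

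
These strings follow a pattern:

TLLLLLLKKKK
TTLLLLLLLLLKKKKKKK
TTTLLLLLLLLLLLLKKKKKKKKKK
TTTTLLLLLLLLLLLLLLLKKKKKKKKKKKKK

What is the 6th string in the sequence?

Reading off run lengths: T runs 1, 2, 3, 4; L runs 6, 9, 12, 15; K runs 4, 7, 10, 13 — each is linear in n (n = 1, 2, …).
At n = 6 the blocks have lengths 6, 21, 19.

TTTTTTLLLLLLLLLLLLLLLLLLLLLKKKKKKKKKKKKKKKKKKK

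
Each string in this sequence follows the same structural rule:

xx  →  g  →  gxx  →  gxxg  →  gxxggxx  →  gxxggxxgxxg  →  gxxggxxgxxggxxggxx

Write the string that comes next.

Each term (from the third on) is the previous term followed by the one before it: term 3 = g·xx = gxx.
The next term joins gxxggxxgxxggxxggxx and gxxggxxgxxg.

gxxggxxgxxggxxggxxgxxggxxgxxg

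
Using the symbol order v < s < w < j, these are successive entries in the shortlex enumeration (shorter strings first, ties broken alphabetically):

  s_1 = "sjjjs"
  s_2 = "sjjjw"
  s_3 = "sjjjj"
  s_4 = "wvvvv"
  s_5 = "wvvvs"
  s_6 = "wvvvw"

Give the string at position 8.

wvvsv

Continuing the enumeration 2 steps past wvvvw: wvvvw → wvvvj → (answer).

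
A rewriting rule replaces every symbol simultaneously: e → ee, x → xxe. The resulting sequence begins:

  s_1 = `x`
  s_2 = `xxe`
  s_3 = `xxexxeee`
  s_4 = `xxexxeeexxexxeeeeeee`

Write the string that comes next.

Rewriting the 20 symbols of xxexxeeexxexxeeeeeee one by one yields xxe xxe ee xxe xxe ee ee ee xxe xxe ee xxe xxe ee ee ee ee ee ee ee; concatenated:

xxexxeeexxexxeeeeeeexxexxeeexxexxeeeeeeeeeeeeeee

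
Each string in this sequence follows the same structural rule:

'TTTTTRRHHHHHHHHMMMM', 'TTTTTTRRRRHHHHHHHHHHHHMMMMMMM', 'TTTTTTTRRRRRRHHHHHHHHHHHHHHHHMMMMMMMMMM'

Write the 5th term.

TTTTTTTTTRRRRRRRRRRHHHHHHHHHHHHHHHHHHHHHHHHMMMMMMMMMMMMMMMM

The n-th term is n+3 T's then 2n-2 R's then 4n H's then 3n-2 M's, where the shown terms are n = 2, 3, 4.
Setting n = 6 gives 9, 10, 24, 16 characters in each block.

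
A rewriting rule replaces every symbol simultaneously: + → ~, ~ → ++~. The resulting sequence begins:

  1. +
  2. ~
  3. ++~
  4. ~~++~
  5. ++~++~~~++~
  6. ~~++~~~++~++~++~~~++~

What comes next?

Applying the rule to each of the 21 symbols of ~~++~~~++~++~++~~~++~ gives the pieces ++~ ++~ ~ ~ ++~ ++~ ++~ ~ ~ ++~ ~ ~ ++~ ~ ~ ++~ ++~ ++~ ~ ~ ++~, which concatenate to the answer.

++~++~~~++~++~++~~~++~~~++~~~++~++~++~~~++~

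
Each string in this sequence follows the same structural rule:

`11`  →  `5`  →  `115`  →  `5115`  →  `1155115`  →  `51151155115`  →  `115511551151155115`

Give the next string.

51151155115115511551151155115

Each term (from the third on) is the two preceding terms concatenated in order: term 3 = 11·5 = 115.
Continuing: 51151155115 · 115511551151155115 gives term 8.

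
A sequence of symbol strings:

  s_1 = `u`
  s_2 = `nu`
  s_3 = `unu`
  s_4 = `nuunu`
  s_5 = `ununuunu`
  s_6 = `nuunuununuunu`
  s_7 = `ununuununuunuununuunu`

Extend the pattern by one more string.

nuunuununuunuununuununuunuununuunu

This is a Fibonacci-style word recurrence s(k) = s(k−2)·s(k−1): e.g. u·nu = unu.
So term 8 is nuunuununuunu·ununuununuunuununuunu.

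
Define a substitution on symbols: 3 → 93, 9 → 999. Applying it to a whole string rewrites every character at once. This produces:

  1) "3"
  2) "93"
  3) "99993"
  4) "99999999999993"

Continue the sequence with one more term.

99999999999999999999999999999999999999993

Applying the rule to each of the 14 symbols of 99999999999993 gives the pieces 999 999 999 999 999 999 999 999 999 999 999 999 999 93, which concatenate to the answer.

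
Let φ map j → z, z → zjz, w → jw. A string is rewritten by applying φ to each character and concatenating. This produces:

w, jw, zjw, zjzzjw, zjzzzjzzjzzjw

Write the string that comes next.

Applying the rule to each of the 13 symbols of zjzzzjzzjzzjw gives the pieces zjz z zjz zjz zjz z zjz zjz z zjz zjz z jw, which concatenate to the answer.

zjzzzjzzjzzjzzzjzzjzzzjzzjzzjw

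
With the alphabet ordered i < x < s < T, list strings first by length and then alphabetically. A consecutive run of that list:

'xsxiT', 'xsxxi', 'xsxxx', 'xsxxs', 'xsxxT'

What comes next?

xsxsi

Treat xsxxT as a base-4 numeral over the given alphabet and add one, carrying through any trailing T's.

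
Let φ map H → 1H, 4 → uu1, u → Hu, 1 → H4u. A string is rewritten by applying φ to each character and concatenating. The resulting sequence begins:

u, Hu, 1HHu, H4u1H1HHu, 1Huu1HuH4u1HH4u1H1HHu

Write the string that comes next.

H4u1HHuHuH4u1HHu1Huu1HuH4u1H1Huu1HuH4u1HH4u1H1HHu

φ(1Huu1HuH4u1HH4u1H1HHu) expands symbol-by-symbol to H4u 1H Hu Hu H4u 1H Hu 1H uu1 Hu H4u 1H 1H uu1 Hu H4u 1H H4u 1H 1H Hu; joining the 21 pieces gives the next term.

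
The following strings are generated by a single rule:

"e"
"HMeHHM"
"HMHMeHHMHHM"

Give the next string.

HMHMHMeHHMHHMHHM

s(k+1) = HM·s(k)·HHM, so each term gains HM as a prefix and HHM as a suffix.
So the next term is HM·HMHMeHHMHHM·HHM.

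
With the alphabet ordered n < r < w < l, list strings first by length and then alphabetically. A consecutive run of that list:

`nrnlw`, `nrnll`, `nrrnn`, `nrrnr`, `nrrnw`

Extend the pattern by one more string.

nrrnl

The successor of nrrnw increments the rightmost position that isn't already l and resets every position after it to n.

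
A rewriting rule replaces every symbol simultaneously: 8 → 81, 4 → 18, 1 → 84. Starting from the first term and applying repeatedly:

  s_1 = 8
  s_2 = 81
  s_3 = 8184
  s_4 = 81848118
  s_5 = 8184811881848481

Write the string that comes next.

Rewriting the 16 symbols of 8184811881848481 one by one yields 81 84 81 18 81 84 84 81 81 84 81 18 81 18 81 84; concatenated:

81848118818484818184811881188184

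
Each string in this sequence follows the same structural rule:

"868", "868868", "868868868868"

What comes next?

Each string is two copies of the previous one concatenated.
Doubling 868868868868:

868868868868868868868868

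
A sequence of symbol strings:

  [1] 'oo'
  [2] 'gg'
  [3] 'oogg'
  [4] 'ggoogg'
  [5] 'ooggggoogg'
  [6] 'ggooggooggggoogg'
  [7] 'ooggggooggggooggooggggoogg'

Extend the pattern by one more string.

From term 3 onward, concatenate the second-to-last term with the last: oo·gg = oogg, gg·oogg = ggoogg, …
Continuing: ggooggooggggoogg · ooggggooggggooggooggggoogg gives term 8.

ggooggooggggooggooggggooggggooggooggggoogg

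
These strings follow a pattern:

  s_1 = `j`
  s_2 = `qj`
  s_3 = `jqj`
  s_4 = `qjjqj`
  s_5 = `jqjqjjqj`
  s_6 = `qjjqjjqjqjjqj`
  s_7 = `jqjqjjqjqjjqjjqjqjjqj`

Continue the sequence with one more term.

Each term (from the third on) is the two preceding terms concatenated in order: term 3 = j·qj = jqj.
So term 8 is qjjqjjqjqjjqj·jqjqjjqjqjjqjjqjqjjqj.

qjjqjjqjqjjqjjqjqjjqjqjjqjjqjqjjqj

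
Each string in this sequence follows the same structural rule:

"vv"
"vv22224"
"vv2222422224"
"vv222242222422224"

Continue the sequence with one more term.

Every step adds 22224 to the end: s(k+1) = s(k)·22224.
One more step from vv222242222422224 gives the answer.

vv22224222242222422224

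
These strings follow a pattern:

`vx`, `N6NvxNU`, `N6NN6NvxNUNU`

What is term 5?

Every step adds N6N to the front and NU to the end of the previous string.
From N6NN6NvxNUNU, 2 further steps: N6NN6NvxNUNU → N6NN6NN6NvxNUNUNU → (answer).

N6NN6NN6NN6NvxNUNUNUNU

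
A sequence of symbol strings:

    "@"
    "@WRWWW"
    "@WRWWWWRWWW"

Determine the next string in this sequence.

Each term is the previous one with WRWWW appended.
So the next term is @WRWWWWRWWW·WRWWW.

@WRWWWWRWWWWRWWW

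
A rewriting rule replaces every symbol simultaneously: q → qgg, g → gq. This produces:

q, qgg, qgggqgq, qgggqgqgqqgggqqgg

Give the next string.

Rewriting the 17 symbols of qgggqgqgqqgggqqgg one by one yields qgg gq gq gq qgg gq qgg gq qgg qgg gq gq gq qgg qgg gq gq; concatenated:

qgggqgqgqqgggqqgggqqggqgggqgqgqqggqgggqgq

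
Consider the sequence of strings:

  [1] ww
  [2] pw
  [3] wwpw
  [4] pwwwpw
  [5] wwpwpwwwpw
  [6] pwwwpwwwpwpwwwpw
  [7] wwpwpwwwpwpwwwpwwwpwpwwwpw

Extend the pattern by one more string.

pwwwpwwwpwpwwwpwwwpwpwwwpwpwwwpwwwpwpwwwpw

Each term (from the third on) is the two preceding terms concatenated in order: term 3 = ww·pw = wwpw.
So term 8 is pwwwpwwwpwpwwwpw·wwpwpwwwpwpwwwpwwwpwpwwwpw.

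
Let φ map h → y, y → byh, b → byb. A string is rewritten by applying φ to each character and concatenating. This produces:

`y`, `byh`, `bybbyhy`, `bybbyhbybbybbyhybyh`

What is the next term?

bybbyhbybbybbyhybybbyhbybbybbyhbybbybbyhybyhbybbyhy

φ(bybbyhbybbybbyhybyh) expands symbol-by-symbol to byb byh byb byb byh y byb byh byb byb byh byb byb byh y byh byb byh y; joining the 19 pieces gives the next term.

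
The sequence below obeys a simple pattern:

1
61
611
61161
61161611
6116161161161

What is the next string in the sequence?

Each term (from the third on) is the previous term followed by the one before it: term 3 = 61·1 = 611.
So term 7 is 6116161161161·61161611.

611616116116161161611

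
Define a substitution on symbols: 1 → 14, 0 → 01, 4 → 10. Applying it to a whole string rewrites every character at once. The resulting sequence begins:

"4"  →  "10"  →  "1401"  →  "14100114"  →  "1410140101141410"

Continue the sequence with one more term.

14101401141001140114141014101401

Applying the rule to each of the 16 symbols of 1410140101141410 gives the pieces 14 10 14 01 14 10 01 14 01 14 14 10 14 10 14 01, which concatenate to the answer.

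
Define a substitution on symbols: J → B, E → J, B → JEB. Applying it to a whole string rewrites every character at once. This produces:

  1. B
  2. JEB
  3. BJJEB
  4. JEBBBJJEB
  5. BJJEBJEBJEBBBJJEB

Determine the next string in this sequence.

Rewriting the 17 symbols of BJJEBJEBJEBBBJJEB one by one yields JEB B B J JEB B J JEB B J JEB JEB JEB B B J JEB; concatenated:

JEBBBJJEBBJJEBBJJEBJEBJEBBBJJEB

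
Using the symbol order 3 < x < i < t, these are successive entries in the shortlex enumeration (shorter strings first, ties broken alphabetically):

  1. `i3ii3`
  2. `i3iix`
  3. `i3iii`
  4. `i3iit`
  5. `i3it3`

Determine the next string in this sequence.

i3itx

Find the rightmost character of i3it3 below t, bump it to the next letter, and reset everything to its right to 3.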